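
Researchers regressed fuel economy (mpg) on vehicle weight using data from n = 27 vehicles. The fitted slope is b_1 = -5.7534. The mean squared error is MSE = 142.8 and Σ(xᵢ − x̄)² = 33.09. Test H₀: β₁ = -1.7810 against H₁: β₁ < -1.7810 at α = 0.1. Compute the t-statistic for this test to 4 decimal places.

SE(b_1) = √(MSE/Sₓₓ) = √(142.8/33.09) = 2.07738.
t = (-5.7534 − (-1.7810)) / 2.07738 = -1.9122.
df = n − 2 = 25.
One-sided p ≈ 0.0337, which is < 0.1, so reject H₀.
There is evidence that the true slope on vehicle weight is below -1.7810 mpg per unit.

t = -1.9122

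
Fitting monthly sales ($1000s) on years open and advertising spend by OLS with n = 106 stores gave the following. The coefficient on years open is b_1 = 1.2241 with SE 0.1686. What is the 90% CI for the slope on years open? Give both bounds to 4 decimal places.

(0.9443, 1.5039)

df = n − k − 1 = 106 − 2 − 1 = 103.
t* = t_{0.05, 103} = 1.659782.
Margin = t* × SE = 1.659782 × 0.1686 = 0.279839.
CI: 1.2241 ± 0.279839 → (0.9443, 1.5039).
With 90% confidence, each one-unit increase in years open is associated with a change of between 0.9443 and 1.5039 $1000s in monthly sales, holding the other predictors fixed.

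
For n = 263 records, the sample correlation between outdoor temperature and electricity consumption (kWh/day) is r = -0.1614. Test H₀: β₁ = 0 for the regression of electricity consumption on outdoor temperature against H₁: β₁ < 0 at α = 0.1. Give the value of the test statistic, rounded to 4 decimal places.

t = -2.6421

t = r·√(n − 2)/√(1 − r²) = -0.1614·√261/√0.97395 = -2.6421.
df = n − 2 = 261.
One-sided p ≈ 0.0044, which is < 0.1, so reject H₀.
There is evidence of a linear association between outdoor temperature and electricity consumption.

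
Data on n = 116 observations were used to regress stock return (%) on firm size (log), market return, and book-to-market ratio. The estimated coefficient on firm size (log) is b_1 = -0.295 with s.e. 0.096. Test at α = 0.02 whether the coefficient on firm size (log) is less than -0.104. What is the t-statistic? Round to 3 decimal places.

t = -1.990

H₀: β₁ = -0.104 vs H₁: β₁ < -0.104.
t = (b_1 − β₁⁰)/SE = (-0.295 − (-0.104)) / 0.096 = -1.990.
df = n − k − 1 = 116 − 3 − 1 = 112.
One-sided p ≈ 0.0245, which is ≥ 0.02, so fail to reject H₀.
The data do not give significant evidence that the true slope on firm size (log) is below -0.104 % per unit, holding the other predictors fixed.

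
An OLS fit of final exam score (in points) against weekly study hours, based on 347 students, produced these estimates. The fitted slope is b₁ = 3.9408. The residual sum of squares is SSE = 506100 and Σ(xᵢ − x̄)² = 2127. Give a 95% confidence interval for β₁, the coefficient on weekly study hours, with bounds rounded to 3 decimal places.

MSE = SSE/(n − 2) = 506100/345 = 1466.96.
SE(b₁) = √(MSE/Sₓₓ) = √(1466.96/2127) = 0.830472.
df = n − 2 = 345.
t* = t_{0.025, 345} = 1.966864.
Margin = t* × SE = 1.966864 × 0.830472 = 1.63342.
CI: 3.9408 ± 1.63342 → (2.307, 5.574).
With 95% confidence, each one-unit increase in weekly study hours is associated with a change of between 2.307 and 5.574 points in final exam score.

(2.307, 5.574)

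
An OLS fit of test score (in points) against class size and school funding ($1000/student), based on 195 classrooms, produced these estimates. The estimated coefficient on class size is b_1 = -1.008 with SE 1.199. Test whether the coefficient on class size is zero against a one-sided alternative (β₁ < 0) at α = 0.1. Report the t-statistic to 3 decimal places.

H₀: β₁ = 0 vs H₁: β₁ < 0.
t = (b_1 − β₁⁰)/SE = -1.008 / 1.199 = -0.841.
df = n − k − 1 = 195 − 2 − 1 = 192.
One-sided p ≈ 0.2008, which is ≥ 0.1, so fail to reject H₀.
The data do not give significant evidence that the true slope on class size is negative, holding the other predictors fixed.

t = -0.841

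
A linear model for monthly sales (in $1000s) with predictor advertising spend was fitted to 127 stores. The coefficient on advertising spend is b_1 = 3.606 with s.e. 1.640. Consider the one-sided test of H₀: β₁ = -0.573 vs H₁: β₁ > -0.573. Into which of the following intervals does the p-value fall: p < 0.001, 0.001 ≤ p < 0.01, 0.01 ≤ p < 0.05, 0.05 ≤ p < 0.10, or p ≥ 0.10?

0.001 ≤ p < 0.01

t = (3.606 − (-0.573)) / 1.640 = 2.548.
df = n − 2 = 127 − 2 = 125.
One-sided p = P(T_{125} > t) ≈ 0.0060.
So 0.001 ≤ p < 0.01.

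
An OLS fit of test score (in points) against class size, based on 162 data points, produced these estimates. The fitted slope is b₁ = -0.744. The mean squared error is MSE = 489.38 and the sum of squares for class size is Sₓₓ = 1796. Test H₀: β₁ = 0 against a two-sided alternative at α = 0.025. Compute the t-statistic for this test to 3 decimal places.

SE(b₁) = √(MSE/Sₓₓ) = √(489.38/1796) = 0.521999.
t = -0.744 / 0.521999 = -1.425.
df = n − 2 = 160.
Two-sided p ≈ 0.1560, which is ≥ 0.025, so fail to reject H₀.
The data do not give significant evidence of an association between class size and test score.

t = -1.425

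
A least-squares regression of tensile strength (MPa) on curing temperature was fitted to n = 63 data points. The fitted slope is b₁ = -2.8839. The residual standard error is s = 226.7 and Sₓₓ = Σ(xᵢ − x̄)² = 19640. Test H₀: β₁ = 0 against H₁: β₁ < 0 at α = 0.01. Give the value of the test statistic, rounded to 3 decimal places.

t = -1.783

SE(b₁) = s/√Sₓₓ = 226.7/√19640 = 1.61764.
t = -2.8839 / 1.61764 = -1.783.
df = n − 2 = 61.
One-sided p ≈ 0.0398, which is ≥ 0.01, so fail to reject H₀.
The data do not give significant evidence that the true slope on curing temperature is negative.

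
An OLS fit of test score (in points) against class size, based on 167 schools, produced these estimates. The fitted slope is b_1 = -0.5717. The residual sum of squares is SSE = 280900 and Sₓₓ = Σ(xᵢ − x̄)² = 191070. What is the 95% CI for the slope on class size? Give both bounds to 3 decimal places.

MSE = SSE/(n − 2) = 280900/165 = 1702.42.
SE(b_1) = √(MSE/Sₓₓ) = √(1702.42/191070) = 0.0943925.
df = n − 2 = 165.
t* = t_{0.025, 165} = 1.974446.
Margin = t* × SE = 1.974446 × 0.0943925 = 0.18637.
CI: -0.5717 ± 0.18637 → (-0.758, -0.385).
With 95% confidence, each one-unit increase in class size is associated with a change of between -0.758 and -0.385 points in test score.

(-0.758, -0.385)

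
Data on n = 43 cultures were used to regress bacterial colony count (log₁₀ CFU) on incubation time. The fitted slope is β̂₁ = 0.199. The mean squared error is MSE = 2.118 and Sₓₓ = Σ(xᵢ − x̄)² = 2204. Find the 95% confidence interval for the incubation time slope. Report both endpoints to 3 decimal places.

SE(β̂₁) = √(MSE/Sₓₓ) = √(2.118/2204) = 0.0309997.
df = n − 2 = 41.
t* = t_{0.025, 41} = 2.019541.
Margin = t* × SE = 2.019541 × 0.0309997 = 0.06261.
CI: 0.199 ± 0.06261 → (0.136, 0.262).
With 95% confidence, each one-unit increase in incubation time is associated with a change of between 0.136 and 0.262 log₁₀ CFU in bacterial colony count.

(0.136, 0.262)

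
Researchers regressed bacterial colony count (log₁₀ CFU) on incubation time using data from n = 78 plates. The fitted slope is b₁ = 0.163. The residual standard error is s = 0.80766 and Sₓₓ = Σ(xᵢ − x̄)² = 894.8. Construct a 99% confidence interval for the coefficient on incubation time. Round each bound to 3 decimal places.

SE(b₁) = s/√Sₓₓ = 0.80766/√894.8 = 0.0270001.
df = n − 2 = 76.
t* = t_{0.005, 76} = 2.642078.
Margin = t* × SE = 2.642078 × 0.0270001 = 0.07134.
CI: 0.163 ± 0.07134 → (0.092, 0.234).
With 99% confidence, each one-unit increase in incubation time is associated with a change of between 0.092 and 0.234 log₁₀ CFU in bacterial colony count.

(0.092, 0.234)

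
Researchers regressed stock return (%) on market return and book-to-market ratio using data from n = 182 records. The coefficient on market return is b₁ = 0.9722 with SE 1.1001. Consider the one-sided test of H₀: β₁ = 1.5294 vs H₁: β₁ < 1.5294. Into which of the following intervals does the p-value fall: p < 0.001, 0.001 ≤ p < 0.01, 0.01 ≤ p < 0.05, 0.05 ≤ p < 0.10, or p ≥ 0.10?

p ≥ 0.10

t = (0.9722 − 1.5294) / 1.1001 = -0.506.
df = n − k − 1 = 182 − 2 − 1 = 179.
One-sided p = P(T_{179} < t) ≈ 0.3066.
So p ≥ 0.10.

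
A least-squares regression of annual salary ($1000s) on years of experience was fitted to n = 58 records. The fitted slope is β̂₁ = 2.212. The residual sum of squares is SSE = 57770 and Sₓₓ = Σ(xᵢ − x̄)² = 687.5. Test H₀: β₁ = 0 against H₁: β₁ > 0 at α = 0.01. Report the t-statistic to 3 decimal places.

t = 1.806

MSE = SSE/(n − 2) = 57770/56 = 1031.61.
SE(β̂₁) = √(MSE/Sₓₓ) = √(1031.61/687.5) = 1.22496.
t = 2.212 / 1.22496 = 1.806.
df = n − 2 = 56.
One-sided p ≈ 0.0382, which is ≥ 0.01, so fail to reject H₀.
The data do not give significant evidence that the true slope on years of experience is positive.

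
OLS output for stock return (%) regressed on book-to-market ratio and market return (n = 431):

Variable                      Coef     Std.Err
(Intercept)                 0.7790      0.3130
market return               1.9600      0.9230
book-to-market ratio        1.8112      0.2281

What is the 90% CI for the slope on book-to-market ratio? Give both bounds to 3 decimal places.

Read off: b = 1.8112, SE = 0.2281 for book-to-market ratio.
df = n − k − 1 = 431 − 2 − 1 = 428.
t* = t_{0.05, 428} = 1.648422.
Margin = t* × SE = 1.648422 × 0.2281 = 0.37600.
CI: 1.8112 ± 0.37600 → (1.435, 2.187).

(1.435, 2.187)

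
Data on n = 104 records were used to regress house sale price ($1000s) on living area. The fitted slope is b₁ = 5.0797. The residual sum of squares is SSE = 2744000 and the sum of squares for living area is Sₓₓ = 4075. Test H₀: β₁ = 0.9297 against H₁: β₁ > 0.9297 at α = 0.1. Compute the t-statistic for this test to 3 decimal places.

t = 1.615

MSE = SSE/(n − 2) = 2744000/102 = 26902.
SE(b₁) = √(MSE/Sₓₓ) = √(26902/4075) = 2.56938.
t = (5.0797 − 0.9297) / 2.56938 = 1.615.
df = n − 2 = 102.
One-sided p ≈ 0.0547, which is < 0.1, so reject H₀.
There is evidence that the true slope on living area exceeds 0.9297 $1000s per unit.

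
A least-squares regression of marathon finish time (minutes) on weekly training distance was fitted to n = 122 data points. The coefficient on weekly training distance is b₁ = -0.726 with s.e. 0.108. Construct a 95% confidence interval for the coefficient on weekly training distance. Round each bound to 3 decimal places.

df = n − 2 = 122 − 2 = 120.
t* = t_{0.025, 120} = 1.97993.
Margin = t* × SE = 1.97993 × 0.108 = 0.21383.
CI: -0.726 ± 0.21383 → (-0.940, -0.512).
With 95% confidence, each one-unit increase in weekly training distance is associated with a change of between -0.940 and -0.512 minutes in marathon finish time.

(-0.940, -0.512)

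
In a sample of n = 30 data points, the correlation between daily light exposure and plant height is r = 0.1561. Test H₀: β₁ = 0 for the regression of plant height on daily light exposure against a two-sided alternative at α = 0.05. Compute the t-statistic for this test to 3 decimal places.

t = r·√(n − 2)/√(1 − r²) = 0.1561·√28/√0.975633 = 0.836.
df = n − 2 = 28.
Two-sided p ≈ 0.4101, which is ≥ 0.05, so fail to reject H₀.
The data do not give significant evidence of a linear association between daily light exposure and plant height.

t = 0.836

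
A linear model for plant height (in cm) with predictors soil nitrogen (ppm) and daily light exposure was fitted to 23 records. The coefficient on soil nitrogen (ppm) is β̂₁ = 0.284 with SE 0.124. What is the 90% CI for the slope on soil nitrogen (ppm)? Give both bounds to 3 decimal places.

df = n − k − 1 = 23 − 2 − 1 = 20.
t* = t_{0.05, 20} = 1.724718.
Margin = t* × SE = 1.724718 × 0.124 = 0.21387.
CI: 0.284 ± 0.21387 → (0.070, 0.498).
With 90% confidence, each one-unit increase in soil nitrogen (ppm) is associated with a change of between 0.070 and 0.498 cm in plant height, holding the other predictors fixed.

(0.070, 0.498)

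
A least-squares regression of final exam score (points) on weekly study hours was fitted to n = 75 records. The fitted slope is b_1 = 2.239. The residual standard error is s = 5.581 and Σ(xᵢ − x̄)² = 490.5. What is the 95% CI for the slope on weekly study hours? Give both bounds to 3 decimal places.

SE(b_1) = s/√Sₓₓ = 5.581/√490.5 = 0.251995.
df = n − 2 = 73.
t* = t_{0.025, 73} = 1.992997.
Margin = t* × SE = 1.992997 × 0.251995 = 0.50223.
CI: 2.239 ± 0.50223 → (1.737, 2.741).
With 95% confidence, each one-unit increase in weekly study hours is associated with a change of between 1.737 and 2.741 points in final exam score.

(1.737, 2.741)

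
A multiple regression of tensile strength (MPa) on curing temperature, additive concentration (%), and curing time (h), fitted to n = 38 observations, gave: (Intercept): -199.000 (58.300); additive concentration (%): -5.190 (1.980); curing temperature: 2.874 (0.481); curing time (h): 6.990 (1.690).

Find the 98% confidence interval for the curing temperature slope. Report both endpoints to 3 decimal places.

Read off: b = 2.874, SE = 0.481 for curing temperature.
df = n − k − 1 = 38 − 3 − 1 = 34.
t* = t_{0.01, 34} = 2.44115.
Margin = t* × SE = 2.44115 × 0.481 = 1.17419.
CI: 2.874 ± 1.17419 → (1.700, 4.048).

(1.700, 4.048)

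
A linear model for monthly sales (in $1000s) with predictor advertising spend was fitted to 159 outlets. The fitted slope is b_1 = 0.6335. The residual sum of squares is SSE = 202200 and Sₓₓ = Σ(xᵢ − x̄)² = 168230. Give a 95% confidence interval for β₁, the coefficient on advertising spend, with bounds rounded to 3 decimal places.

(0.461, 0.806)

MSE = SSE/(n − 2) = 202200/157 = 1287.9.
SE(b_1) = √(MSE/Sₓₓ) = √(1287.9/168230) = 0.0874962.
df = n − 2 = 157.
t* = t_{0.025, 157} = 1.975189.
Margin = t* × SE = 1.975189 × 0.0874962 = 0.17282.
CI: 0.6335 ± 0.17282 → (0.461, 0.806).
With 95% confidence, each one-unit increase in advertising spend is associated with a change of between 0.461 and 0.806 $1000s in monthly sales.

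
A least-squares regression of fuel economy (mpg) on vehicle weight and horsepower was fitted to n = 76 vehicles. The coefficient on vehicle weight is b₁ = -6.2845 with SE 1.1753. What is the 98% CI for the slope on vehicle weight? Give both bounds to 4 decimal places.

(-9.0800, -3.4890)

df = n − k − 1 = 76 − 2 − 1 = 73.
t* = t_{0.01, 73} = 2.378522.
Margin = t* × SE = 2.378522 × 1.1753 = 2.795477.
CI: -6.2845 ± 2.795477 → (-9.0800, -3.4890).
With 98% confidence, each one-unit increase in vehicle weight is associated with a change of between -9.0800 and -3.4890 mpg in fuel economy, holding the other predictors fixed.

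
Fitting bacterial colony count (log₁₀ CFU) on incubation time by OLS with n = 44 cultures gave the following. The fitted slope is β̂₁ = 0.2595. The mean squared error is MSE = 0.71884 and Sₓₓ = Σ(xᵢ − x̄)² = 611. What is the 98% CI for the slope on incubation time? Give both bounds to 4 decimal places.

(0.1765, 0.3425)

SE(β̂₁) = √(MSE/Sₓₓ) = √(0.71884/611) = 0.0343001.
df = n − 2 = 42.
t* = t_{0.01, 42} = 2.41847.
Margin = t* × SE = 2.41847 × 0.0343001 = 0.082954.
CI: 0.2595 ± 0.082954 → (0.1765, 0.3425).
With 98% confidence, each one-unit increase in incubation time is associated with a change of between 0.1765 and 0.3425 log₁₀ CFU in bacterial colony count.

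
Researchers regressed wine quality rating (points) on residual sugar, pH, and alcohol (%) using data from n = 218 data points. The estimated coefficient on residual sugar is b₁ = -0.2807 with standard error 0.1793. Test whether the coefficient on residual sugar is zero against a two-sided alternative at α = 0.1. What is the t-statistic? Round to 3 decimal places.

t = -1.566

H₀: β₁ = 0 vs H₁: β₁ ≠ 0.
t = (b₁ − β₁⁰)/SE = -0.2807 / 0.1793 = -1.566.
df = n − k − 1 = 218 − 3 − 1 = 214.
Two-sided p ≈ 0.1189, which is ≥ 0.1, so fail to reject H₀.
The data do not give significant evidence of an association between residual sugar and wine quality rating, after adjusting for the other predictors.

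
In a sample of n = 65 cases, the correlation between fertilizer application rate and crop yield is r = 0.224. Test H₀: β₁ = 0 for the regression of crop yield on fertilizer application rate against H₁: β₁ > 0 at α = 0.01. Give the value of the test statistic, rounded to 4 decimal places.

t = 1.8243

t = r·√(n − 2)/√(1 − r²) = 0.224·√63/√0.949824 = 1.8243.
df = n − 2 = 63.
One-sided p ≈ 0.0364, which is ≥ 0.01, so fail to reject H₀.
The data do not give significant evidence of a linear association between fertilizer application rate and crop yield.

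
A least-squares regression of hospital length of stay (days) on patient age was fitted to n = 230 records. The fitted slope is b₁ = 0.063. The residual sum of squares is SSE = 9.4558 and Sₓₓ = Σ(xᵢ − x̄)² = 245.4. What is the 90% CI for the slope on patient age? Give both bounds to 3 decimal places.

MSE = SSE/(n − 2) = 9.4558/228 = 0.0414728.
SE(b₁) = √(MSE/Sₓₓ) = √(0.0414728/245.4) = 0.013.
df = n − 2 = 228.
t* = t_{0.05, 228} = 1.651564.
Margin = t* × SE = 1.651564 × 0.013 = 0.02147.
CI: 0.063 ± 0.02147 → (0.042, 0.084).
With 90% confidence, each one-unit increase in patient age is associated with a change of between 0.042 and 0.084 days in hospital length of stay.

(0.042, 0.084)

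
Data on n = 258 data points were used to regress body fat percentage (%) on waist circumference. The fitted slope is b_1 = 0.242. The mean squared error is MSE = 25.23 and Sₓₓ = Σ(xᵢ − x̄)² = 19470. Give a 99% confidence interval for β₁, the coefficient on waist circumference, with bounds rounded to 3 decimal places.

SE(b_1) = √(MSE/Sₓₓ) = √(25.23/19470) = 0.0359978.
df = n − 2 = 256.
t* = t_{0.005, 256} = 2.59517.
Margin = t* × SE = 2.59517 × 0.0359978 = 0.09342.
CI: 0.242 ± 0.09342 → (0.149, 0.335).
With 99% confidence, each one-unit increase in waist circumference is associated with a change of between 0.149 and 0.335 % in body fat percentage.

(0.149, 0.335)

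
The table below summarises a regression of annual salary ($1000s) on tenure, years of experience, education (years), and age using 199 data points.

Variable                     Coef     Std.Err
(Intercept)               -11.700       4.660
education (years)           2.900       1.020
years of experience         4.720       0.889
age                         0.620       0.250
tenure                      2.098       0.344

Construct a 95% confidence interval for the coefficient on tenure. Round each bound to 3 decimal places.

Read off: b = 2.098, SE = 0.344 for tenure.
df = n − k − 1 = 199 − 4 − 1 = 194.
t* = t_{0.025, 194} = 1.972268.
Margin = t* × SE = 1.972268 × 0.344 = 0.67846.
CI: 2.098 ± 0.67846 → (1.420, 2.776).

(1.420, 2.776)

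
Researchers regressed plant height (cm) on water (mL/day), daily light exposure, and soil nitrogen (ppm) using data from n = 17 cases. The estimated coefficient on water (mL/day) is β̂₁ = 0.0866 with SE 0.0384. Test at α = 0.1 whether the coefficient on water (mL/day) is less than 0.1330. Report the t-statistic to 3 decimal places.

t = -1.208

H₀: β₁ = 0.1330 vs H₁: β₁ < 0.1330.
t = (β̂₁ − β₁⁰)/SE = (0.0866 − 0.1330) / 0.0384 = -1.208.
df = n − k − 1 = 17 − 3 − 1 = 13.
One-sided p ≈ 0.1242, which is ≥ 0.1, so fail to reject H₀.
The data do not give significant evidence that the true slope on water (mL/day) is below 0.1330 cm per unit, holding the other predictors fixed.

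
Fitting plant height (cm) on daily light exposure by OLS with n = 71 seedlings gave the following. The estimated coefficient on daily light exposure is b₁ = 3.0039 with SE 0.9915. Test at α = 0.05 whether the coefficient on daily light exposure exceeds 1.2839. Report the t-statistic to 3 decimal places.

H₀: β₁ = 1.2839 vs H₁: β₁ > 1.2839.
t = (b₁ − β₁⁰)/SE = (3.0039 − 1.2839) / 0.9915 = 1.735.
df = n − 2 = 71 − 2 = 69.
One-sided p ≈ 0.0436, which is < 0.05, so reject H₀.
There is evidence that the true slope on daily light exposure exceeds 1.2839 cm per unit.

t = 1.735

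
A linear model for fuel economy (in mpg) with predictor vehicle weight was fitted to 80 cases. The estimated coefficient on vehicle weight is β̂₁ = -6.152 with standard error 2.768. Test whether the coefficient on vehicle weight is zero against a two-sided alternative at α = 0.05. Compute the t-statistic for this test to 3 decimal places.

H₀: β₁ = 0 vs H₁: β₁ ≠ 0.
t = (β̂₁ − β₁⁰)/SE = -6.152 / 2.768 = -2.223.
df = n − 2 = 80 − 2 = 78.
Two-sided p ≈ 0.0291, which is < 0.05, so reject H₀.
There is evidence that vehicle weight is associated with fuel economy.

t = -2.223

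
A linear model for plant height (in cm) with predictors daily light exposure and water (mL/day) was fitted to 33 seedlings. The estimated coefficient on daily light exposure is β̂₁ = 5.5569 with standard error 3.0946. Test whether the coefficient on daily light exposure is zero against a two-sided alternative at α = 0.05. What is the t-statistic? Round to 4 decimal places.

H₀: β₁ = 0 vs H₁: β₁ ≠ 0.
t = (β̂₁ − β₁⁰)/SE = 5.5569 / 3.0946 = 1.7957.
df = n − k − 1 = 33 − 2 − 1 = 30.
Two-sided p ≈ 0.0826, which is ≥ 0.05, so fail to reject H₀.
The data do not give significant evidence of an association between daily light exposure and plant height, after adjusting for the other predictors.

t = 1.7957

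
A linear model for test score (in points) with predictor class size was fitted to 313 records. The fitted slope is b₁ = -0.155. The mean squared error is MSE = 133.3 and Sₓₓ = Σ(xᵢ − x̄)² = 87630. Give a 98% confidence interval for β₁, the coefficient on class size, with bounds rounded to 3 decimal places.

(-0.246, -0.064)

SE(b₁) = √(MSE/Sₓₓ) = √(133.3/87630) = 0.0390022.
df = n − 2 = 311.
t* = t_{0.01, 311} = 2.338398.
Margin = t* × SE = 2.338398 × 0.0390022 = 0.09120.
CI: -0.155 ± 0.09120 → (-0.246, -0.064).
With 98% confidence, each one-unit increase in class size is associated with a change of between -0.246 and -0.064 points in test score.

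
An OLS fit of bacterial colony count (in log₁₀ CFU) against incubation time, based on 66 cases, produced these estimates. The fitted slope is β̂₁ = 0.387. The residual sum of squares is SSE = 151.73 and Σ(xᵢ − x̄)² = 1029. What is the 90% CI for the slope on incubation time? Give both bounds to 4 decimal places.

(0.3069, 0.4671)

MSE = SSE/(n − 2) = 151.73/64 = 2.37078.
SE(β̂₁) = √(MSE/Sₓₓ) = √(2.37078/1029) = 0.0479996.
df = n − 2 = 64.
t* = t_{0.05, 64} = 1.669013.
Margin = t* × SE = 1.669013 × 0.0479996 = 0.080112.
CI: 0.387 ± 0.080112 → (0.3069, 0.4671).
With 90% confidence, each one-unit increase in incubation time is associated with a change of between 0.3069 and 0.4671 log₁₀ CFU in bacterial colony count.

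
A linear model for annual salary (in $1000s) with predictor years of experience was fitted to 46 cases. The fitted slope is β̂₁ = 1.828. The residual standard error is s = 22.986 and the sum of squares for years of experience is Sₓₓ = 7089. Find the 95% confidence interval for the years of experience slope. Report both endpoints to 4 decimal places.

SE(β̂₁) = s/√Sₓₓ = 22.986/√7089 = 0.273005.
df = n − 2 = 44.
t* = t_{0.025, 44} = 2.015368.
Margin = t* × SE = 2.015368 × 0.273005 = 0.550206.
CI: 1.828 ± 0.550206 → (1.2778, 2.3782).
With 95% confidence, each one-unit increase in years of experience is associated with a change of between 1.2778 and 2.3782 $1000s in annual salary.

(1.2778, 2.3782)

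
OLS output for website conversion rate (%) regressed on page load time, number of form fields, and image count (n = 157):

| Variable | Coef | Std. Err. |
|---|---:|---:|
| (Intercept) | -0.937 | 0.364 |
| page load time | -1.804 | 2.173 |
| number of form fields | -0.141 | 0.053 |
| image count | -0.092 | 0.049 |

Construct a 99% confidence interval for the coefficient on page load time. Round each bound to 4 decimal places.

Read off: b = -1.804, SE = 2.173 for page load time.
df = n − k − 1 = 157 − 3 − 1 = 153.
t* = t_{0.005, 153} = 2.608344.
Margin = t* × SE = 2.608344 × 2.173 = 5.667932.
CI: -1.804 ± 5.667932 → (-7.4719, 3.8639).

(-7.4719, 3.8639)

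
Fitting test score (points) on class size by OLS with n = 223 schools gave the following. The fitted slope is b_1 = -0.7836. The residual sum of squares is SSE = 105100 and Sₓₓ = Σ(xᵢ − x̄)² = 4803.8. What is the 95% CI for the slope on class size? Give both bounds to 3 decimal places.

(-1.404, -0.164)

MSE = SSE/(n − 2) = 105100/221 = 475.566.
SE(b_1) = √(MSE/Sₓₓ) = √(475.566/4803.8) = 0.314639.
df = n − 2 = 221.
t* = t_{0.025, 221} = 1.970756.
Margin = t* × SE = 1.970756 × 0.314639 = 0.62008.
CI: -0.7836 ± 0.62008 → (-1.404, -0.164).
With 95% confidence, each one-unit increase in class size is associated with a change of between -1.404 and -0.164 points in test score.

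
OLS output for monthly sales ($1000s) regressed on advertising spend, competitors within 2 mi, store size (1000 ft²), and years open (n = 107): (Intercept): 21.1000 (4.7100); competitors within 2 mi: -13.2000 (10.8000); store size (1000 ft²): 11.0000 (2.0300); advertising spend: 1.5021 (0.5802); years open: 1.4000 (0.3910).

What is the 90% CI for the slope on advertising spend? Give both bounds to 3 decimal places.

(0.539, 2.465)

Read off: b = 1.5021, SE = 0.5802 for advertising spend.
df = n − k − 1 = 107 − 4 − 1 = 102.
t* = t_{0.05, 102} = 1.65993.
Margin = t* × SE = 1.65993 × 0.5802 = 0.96309.
CI: 1.5021 ± 0.96309 → (0.539, 2.465).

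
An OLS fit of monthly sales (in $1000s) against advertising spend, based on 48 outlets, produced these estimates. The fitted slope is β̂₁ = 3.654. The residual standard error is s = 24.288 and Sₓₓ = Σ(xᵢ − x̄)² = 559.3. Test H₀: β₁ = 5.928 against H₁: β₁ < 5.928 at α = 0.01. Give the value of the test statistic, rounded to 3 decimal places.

t = -2.214

SE(β̂₁) = s/√Sₓₓ = 24.288/√559.3 = 1.027.
t = (3.654 − 5.928) / 1.027 = -2.214.
df = n − 2 = 46.
One-sided p ≈ 0.0159, which is ≥ 0.01, so fail to reject H₀.
The data do not give significant evidence that the true slope on advertising spend is below 5.928 $1000s per unit.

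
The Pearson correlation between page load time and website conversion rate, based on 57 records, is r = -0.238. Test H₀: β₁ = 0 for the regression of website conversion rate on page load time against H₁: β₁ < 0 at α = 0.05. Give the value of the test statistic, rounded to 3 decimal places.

t = r·√(n − 2)/√(1 − r²) = -0.238·√55/√0.943356 = -1.817.
df = n − 2 = 55.
One-sided p ≈ 0.0373, which is < 0.05, so reject H₀.
There is evidence of a linear association between page load time and website conversion rate.

t = -1.817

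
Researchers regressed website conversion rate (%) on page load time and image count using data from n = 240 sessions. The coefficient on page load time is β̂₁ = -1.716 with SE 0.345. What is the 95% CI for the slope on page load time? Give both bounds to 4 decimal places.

df = n − k − 1 = 240 − 2 − 1 = 237.
t* = t_{0.025, 237} = 1.970024.
Margin = t* × SE = 1.970024 × 0.345 = 0.679658.
CI: -1.716 ± 0.679658 → (-2.3957, -1.0363).
With 95% confidence, each one-unit increase in page load time is associated with a change of between -2.3957 and -1.0363 % in website conversion rate, holding the other predictors fixed.

(-2.3957, -1.0363)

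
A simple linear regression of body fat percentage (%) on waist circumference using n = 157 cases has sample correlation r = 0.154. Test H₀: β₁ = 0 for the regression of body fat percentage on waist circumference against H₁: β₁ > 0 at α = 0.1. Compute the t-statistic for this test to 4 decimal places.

t = 1.9404

t = r·√(n − 2)/√(1 − r²) = 0.154·√155/√0.976284 = 1.9404.
df = n − 2 = 155.
One-sided p ≈ 0.0271, which is < 0.1, so reject H₀.
There is evidence of a linear association between waist circumference and body fat percentage.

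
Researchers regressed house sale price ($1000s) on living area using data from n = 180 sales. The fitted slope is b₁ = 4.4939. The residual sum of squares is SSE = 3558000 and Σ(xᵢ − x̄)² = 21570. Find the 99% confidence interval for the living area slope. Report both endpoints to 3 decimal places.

MSE = SSE/(n − 2) = 3558000/178 = 19988.8.
SE(b₁) = √(MSE/Sₓₓ) = √(19988.8/21570) = 0.962649.
df = n − 2 = 178.
t* = t_{0.005, 178} = 2.603731.
Margin = t* × SE = 2.603731 × 0.962649 = 2.50648.
CI: 4.4939 ± 2.50648 → (1.987, 7.000).
With 99% confidence, each one-unit increase in living area is associated with a change of between 1.987 and 7.000 $1000s in house sale price.

(1.987, 7.000)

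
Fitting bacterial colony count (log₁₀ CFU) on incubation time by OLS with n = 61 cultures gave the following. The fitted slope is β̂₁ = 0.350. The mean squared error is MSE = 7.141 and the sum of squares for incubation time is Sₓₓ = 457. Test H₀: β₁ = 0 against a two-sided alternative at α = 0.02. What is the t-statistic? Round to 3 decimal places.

t = 2.800

SE(β̂₁) = √(MSE/Sₓₓ) = √(7.141/457) = 0.125003.
t = 0.350 / 0.125003 = 2.800.
df = n − 2 = 59.
Two-sided p ≈ 0.0069, which is < 0.02, so reject H₀.
There is evidence that incubation time is associated with bacterial colony count.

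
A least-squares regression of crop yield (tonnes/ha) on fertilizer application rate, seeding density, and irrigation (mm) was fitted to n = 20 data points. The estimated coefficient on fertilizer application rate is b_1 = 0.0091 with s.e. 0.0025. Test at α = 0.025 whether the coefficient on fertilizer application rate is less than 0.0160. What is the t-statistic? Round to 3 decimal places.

H₀: β₁ = 0.0160 vs H₁: β₁ < 0.0160.
t = (b_1 − β₁⁰)/SE = (0.0091 − 0.0160) / 0.0025 = -2.760.
df = n − k − 1 = 20 − 3 − 1 = 16.
One-sided p ≈ 0.0070, which is < 0.025, so reject H₀.
There is evidence that the true slope on fertilizer application rate is below 0.0160 tonnes/ha per unit, holding the other predictors fixed.

t = -2.760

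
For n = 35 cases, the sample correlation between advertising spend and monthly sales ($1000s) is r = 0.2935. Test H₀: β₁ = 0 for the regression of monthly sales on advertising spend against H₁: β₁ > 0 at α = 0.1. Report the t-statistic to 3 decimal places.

t = r·√(n − 2)/√(1 − r²) = 0.2935·√33/√0.913858 = 1.764.
df = n − 2 = 33.
One-sided p ≈ 0.0435, which is < 0.1, so reject H₀.
There is evidence of a linear association between advertising spend and monthly sales.

t = 1.764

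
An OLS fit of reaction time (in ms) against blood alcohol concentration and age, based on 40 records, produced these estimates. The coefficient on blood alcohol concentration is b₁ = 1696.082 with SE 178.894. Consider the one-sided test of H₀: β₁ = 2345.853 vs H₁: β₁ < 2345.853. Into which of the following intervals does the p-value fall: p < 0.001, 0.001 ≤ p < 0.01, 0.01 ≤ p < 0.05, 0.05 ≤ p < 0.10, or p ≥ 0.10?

t = (1696.082 − 2345.853) / 178.894 = -3.632.
df = n − k − 1 = 40 − 2 − 1 = 37.
One-sided p = P(T_{37} < t) ≈ 0.0004.
So p < 0.001.

p < 0.001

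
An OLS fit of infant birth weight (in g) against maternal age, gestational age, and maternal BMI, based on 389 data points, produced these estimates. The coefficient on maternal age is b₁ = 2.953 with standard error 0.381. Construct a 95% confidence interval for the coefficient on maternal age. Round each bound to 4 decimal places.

df = n − k − 1 = 389 − 3 − 1 = 385.
t* = t_{0.025, 385} = 1.966145.
Margin = t* × SE = 1.966145 × 0.381 = 0.749101.
CI: 2.953 ± 0.749101 → (2.2039, 3.7021).
With 95% confidence, each one-unit increase in maternal age is associated with a change of between 2.2039 and 3.7021 g in infant birth weight, holding the other predictors fixed.

(2.2039, 3.7021)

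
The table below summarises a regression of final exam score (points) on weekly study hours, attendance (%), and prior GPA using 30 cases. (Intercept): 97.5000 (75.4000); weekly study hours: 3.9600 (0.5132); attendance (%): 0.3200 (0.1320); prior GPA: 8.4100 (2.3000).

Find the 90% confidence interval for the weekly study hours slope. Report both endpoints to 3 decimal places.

Read off: b = 3.9600, SE = 0.5132 for weekly study hours.
df = n − k − 1 = 30 − 3 − 1 = 26.
t* = t_{0.05, 26} = 1.705618.
Margin = t* × SE = 1.705618 × 0.5132 = 0.87532.
CI: 3.9600 ± 0.87532 → (3.085, 4.835).

(3.085, 4.835)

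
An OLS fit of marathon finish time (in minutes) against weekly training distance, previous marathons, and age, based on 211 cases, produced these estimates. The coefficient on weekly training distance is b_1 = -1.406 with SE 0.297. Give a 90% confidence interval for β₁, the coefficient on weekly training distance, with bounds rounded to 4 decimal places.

(-1.8967, -0.9153)

df = n − k − 1 = 211 − 3 − 1 = 207.
t* = t_{0.05, 207} = 1.652248.
Margin = t* × SE = 1.652248 × 0.297 = 0.490718.
CI: -1.406 ± 0.490718 → (-1.8967, -0.9153).
With 90% confidence, each one-unit increase in weekly training distance is associated with a change of between -1.8967 and -0.9153 minutes in marathon finish time, holding the other predictors fixed.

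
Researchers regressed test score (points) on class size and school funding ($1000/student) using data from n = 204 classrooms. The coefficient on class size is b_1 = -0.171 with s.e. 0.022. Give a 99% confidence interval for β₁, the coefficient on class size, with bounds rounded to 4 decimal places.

df = n − k − 1 = 204 − 2 − 1 = 201.
t* = t_{0.005, 201} = 2.60051.
Margin = t* × SE = 2.60051 × 0.022 = 0.057211.
CI: -0.171 ± 0.057211 → (-0.2282, -0.1138).
With 99% confidence, each one-unit increase in class size is associated with a change of between -0.2282 and -0.1138 points in test score, holding the other predictors fixed.

(-0.2282, -0.1138)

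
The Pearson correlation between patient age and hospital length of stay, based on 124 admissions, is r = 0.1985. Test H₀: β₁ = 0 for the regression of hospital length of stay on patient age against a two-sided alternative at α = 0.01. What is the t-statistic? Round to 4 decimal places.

t = 2.2370

t = r·√(n − 2)/√(1 − r²) = 0.1985·√122/√0.960598 = 2.2370.
df = n − 2 = 122.
Two-sided p ≈ 0.0271, which is ≥ 0.01, so fail to reject H₀.
The data do not give significant evidence of a linear association between patient age and hospital length of stay.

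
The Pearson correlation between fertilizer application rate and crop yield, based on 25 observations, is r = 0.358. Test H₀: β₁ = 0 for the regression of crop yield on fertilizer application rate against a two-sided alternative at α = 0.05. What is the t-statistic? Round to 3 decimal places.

t = 1.839

t = r·√(n − 2)/√(1 − r²) = 0.358·√23/√0.871836 = 1.839.
df = n − 2 = 23.
Two-sided p ≈ 0.0789, which is ≥ 0.05, so fail to reject H₀.
The data do not give significant evidence of a linear association between fertilizer application rate and crop yield.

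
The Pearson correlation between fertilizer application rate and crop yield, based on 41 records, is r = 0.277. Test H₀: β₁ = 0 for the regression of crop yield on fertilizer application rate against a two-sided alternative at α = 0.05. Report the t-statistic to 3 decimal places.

t = 1.800

t = r·√(n − 2)/√(1 − r²) = 0.277·√39/√0.923271 = 1.800.
df = n − 2 = 39.
Two-sided p ≈ 0.0795, which is ≥ 0.05, so fail to reject H₀.
The data do not give significant evidence of a linear association between fertilizer application rate and crop yield.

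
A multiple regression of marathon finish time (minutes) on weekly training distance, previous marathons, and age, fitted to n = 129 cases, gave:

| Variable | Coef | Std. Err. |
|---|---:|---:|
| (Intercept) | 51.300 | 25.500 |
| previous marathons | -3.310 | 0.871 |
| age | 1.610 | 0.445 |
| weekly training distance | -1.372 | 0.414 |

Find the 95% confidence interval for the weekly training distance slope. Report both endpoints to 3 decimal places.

(-2.191, -0.553)

Read off: b = -1.372, SE = 0.414 for weekly training distance.
df = n − k − 1 = 129 − 3 − 1 = 125.
t* = t_{0.025, 125} = 1.979124.
Margin = t* × SE = 1.979124 × 0.414 = 0.81936.
CI: -1.372 ± 0.81936 → (-2.191, -0.553).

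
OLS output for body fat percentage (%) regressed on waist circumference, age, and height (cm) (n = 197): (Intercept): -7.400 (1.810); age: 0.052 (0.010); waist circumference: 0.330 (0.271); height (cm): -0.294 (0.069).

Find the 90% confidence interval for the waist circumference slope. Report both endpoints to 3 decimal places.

Read off: b = 0.330, SE = 0.271 for waist circumference.
df = n − k − 1 = 197 − 3 − 1 = 193.
t* = t_{0.05, 193} = 1.652787.
Margin = t* × SE = 1.652787 × 0.271 = 0.44791.
CI: 0.330 ± 0.44791 → (-0.118, 0.778).

(-0.118, 0.778)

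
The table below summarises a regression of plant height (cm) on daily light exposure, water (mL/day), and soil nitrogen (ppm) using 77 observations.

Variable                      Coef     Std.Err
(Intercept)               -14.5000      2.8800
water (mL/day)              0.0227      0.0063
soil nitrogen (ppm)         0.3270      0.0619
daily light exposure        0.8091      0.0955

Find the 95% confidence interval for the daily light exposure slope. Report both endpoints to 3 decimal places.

(0.619, 0.999)

Read off: b = 0.8091, SE = 0.0955 for daily light exposure.
df = n − k − 1 = 77 − 3 − 1 = 73.
t* = t_{0.025, 73} = 1.992997.
Margin = t* × SE = 1.992997 × 0.0955 = 0.19033.
CI: 0.8091 ± 0.19033 → (0.619, 0.999).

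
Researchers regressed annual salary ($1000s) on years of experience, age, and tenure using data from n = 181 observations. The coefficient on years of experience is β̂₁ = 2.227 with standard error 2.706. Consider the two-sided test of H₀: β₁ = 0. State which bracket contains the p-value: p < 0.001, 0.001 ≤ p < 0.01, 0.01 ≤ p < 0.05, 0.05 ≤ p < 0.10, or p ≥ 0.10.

t = 2.227 / 2.706 = 0.823.
df = n − k − 1 = 181 − 3 − 1 = 177.
Two-sided p = 2·P(T_{177} > |t|) ≈ 0.4116.
So p ≥ 0.10.

p ≥ 0.10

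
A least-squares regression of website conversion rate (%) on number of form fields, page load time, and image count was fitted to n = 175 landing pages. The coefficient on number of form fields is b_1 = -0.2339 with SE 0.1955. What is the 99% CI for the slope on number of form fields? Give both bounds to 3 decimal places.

df = n − k − 1 = 175 − 3 − 1 = 171.
t* = t_{0.005, 171} = 2.604886.
Margin = t* × SE = 2.604886 × 0.1955 = 0.50926.
CI: -0.2339 ± 0.50926 → (-0.743, 0.275).
With 99% confidence, each one-unit increase in number of form fields is associated with a change of between -0.743 and 0.275 % in website conversion rate, holding the other predictors fixed.

(-0.743, 0.275)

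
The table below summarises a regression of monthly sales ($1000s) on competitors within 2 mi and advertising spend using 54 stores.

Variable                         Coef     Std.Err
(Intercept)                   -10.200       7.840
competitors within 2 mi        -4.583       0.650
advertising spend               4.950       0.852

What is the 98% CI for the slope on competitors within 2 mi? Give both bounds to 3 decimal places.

Read off: b = -4.583, SE = 0.650 for competitors within 2 mi.
df = n − k − 1 = 54 − 2 − 1 = 51.
t* = t_{0.01, 51} = 2.401718.
Margin = t* × SE = 2.401718 × 0.650 = 1.56112.
CI: -4.583 ± 1.56112 → (-6.144, -3.022).

(-6.144, -3.022)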